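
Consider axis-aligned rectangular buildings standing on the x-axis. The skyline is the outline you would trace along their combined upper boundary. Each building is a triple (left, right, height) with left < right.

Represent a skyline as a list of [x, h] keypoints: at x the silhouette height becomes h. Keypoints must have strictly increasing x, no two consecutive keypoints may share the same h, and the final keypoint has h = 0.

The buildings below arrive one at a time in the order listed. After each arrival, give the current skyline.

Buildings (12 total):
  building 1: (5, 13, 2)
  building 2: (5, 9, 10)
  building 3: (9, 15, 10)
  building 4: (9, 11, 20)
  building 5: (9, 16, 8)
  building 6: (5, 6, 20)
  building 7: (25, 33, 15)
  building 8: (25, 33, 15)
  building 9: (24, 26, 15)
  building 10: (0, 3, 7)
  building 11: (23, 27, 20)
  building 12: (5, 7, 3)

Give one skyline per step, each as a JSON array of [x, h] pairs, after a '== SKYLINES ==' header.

== SKYLINES ==
[[5,2],[13,0]]
[[5,10],[9,2],[13,0]]
[[5,10],[15,0]]
[[5,10],[9,20],[11,10],[15,0]]
[[5,10],[9,20],[11,10],[15,8],[16,0]]
[[5,20],[6,10],[9,20],[11,10],[15,8],[16,0]]
[[5,20],[6,10],[9,20],[11,10],[15,8],[16,0],[25,15],[33,0]]
[[5,20],[6,10],[9,20],[11,10],[15,8],[16,0],[25,15],[33,0]]
[[5,20],[6,10],[9,20],[11,10],[15,8],[16,0],[24,15],[33,0]]
[[0,7],[3,0],[5,20],[6,10],[9,20],[11,10],[15,8],[16,0],[24,15],[33,0]]
[[0,7],[3,0],[5,20],[6,10],[9,20],[11,10],[15,8],[16,0],[23,20],[27,15],[33,0]]
[[0,7],[3,0],[5,20],[6,10],[9,20],[11,10],[15,8],[16,0],[23,20],[27,15],[33,0]]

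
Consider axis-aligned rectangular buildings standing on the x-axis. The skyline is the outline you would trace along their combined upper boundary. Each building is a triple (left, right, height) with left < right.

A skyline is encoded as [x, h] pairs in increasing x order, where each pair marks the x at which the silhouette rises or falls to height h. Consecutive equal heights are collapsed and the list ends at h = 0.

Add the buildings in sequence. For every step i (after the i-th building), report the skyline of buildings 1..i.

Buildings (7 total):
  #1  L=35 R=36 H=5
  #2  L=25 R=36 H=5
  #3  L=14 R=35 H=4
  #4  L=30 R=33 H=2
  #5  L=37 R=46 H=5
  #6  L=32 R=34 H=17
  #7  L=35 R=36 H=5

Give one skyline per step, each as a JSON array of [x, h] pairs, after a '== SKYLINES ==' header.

== SKYLINES ==
[[35,5],[36,0]]
[[25,5],[36,0]]
[[14,4],[25,5],[36,0]]
[[14,4],[25,5],[36,0]]
[[14,4],[25,5],[36,0],[37,5],[46,0]]
[[14,4],[25,5],[32,17],[34,5],[36,0],[37,5],[46,0]]
[[14,4],[25,5],[32,17],[34,5],[36,0],[37,5],[46,0]]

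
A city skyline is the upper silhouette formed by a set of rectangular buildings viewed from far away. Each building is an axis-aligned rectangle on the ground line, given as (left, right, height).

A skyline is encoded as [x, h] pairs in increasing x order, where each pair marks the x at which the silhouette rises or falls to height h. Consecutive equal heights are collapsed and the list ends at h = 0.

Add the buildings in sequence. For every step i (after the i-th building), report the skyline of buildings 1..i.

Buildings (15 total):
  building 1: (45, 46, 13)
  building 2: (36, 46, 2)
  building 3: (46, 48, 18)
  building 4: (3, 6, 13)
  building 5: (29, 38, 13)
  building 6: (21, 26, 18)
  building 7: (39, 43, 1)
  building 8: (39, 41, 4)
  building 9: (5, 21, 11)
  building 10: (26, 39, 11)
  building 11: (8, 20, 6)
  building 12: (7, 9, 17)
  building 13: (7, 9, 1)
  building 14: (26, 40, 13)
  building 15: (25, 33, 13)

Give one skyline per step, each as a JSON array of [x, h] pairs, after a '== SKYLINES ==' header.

== SKYLINES ==
[[45,13],[46,0]]
[[36,2],[45,13],[46,0]]
[[36,2],[45,13],[46,18],[48,0]]
[[3,13],[6,0],[36,2],[45,13],[46,18],[48,0]]
[[3,13],[6,0],[29,13],[38,2],[45,13],[46,18],[48,0]]
[[3,13],[6,0],[21,18],[26,0],[29,13],[38,2],[45,13],[46,18],[48,0]]
[[3,13],[6,0],[21,18],[26,0],[29,13],[38,2],[45,13],[46,18],[48,0]]
[[3,13],[6,0],[21,18],[26,0],[29,13],[38,2],[39,4],[41,2],[45,13],[46,18],[48,0]]
[[3,13],[6,11],[21,18],[26,0],[29,13],[38,2],[39,4],[41,2],[45,13],[46,18],[48,0]]
[[3,13],[6,11],[21,18],[26,11],[29,13],[38,11],[39,4],[41,2],[45,13],[46,18],[48,0]]
[[3,13],[6,11],[21,18],[26,11],[29,13],[38,11],[39,4],[41,2],[45,13],[46,18],[48,0]]
[[3,13],[6,11],[7,17],[9,11],[21,18],[26,11],[29,13],[38,11],[39,4],[41,2],[45,13],[46,18],[48,0]]
[[3,13],[6,11],[7,17],[9,11],[21,18],[26,11],[29,13],[38,11],[39,4],[41,2],[45,13],[46,18],[48,0]]
[[3,13],[6,11],[7,17],[9,11],[21,18],[26,13],[40,4],[41,2],[45,13],[46,18],[48,0]]
[[3,13],[6,11],[7,17],[9,11],[21,18],[26,13],[40,4],[41,2],[45,13],[46,18],[48,0]]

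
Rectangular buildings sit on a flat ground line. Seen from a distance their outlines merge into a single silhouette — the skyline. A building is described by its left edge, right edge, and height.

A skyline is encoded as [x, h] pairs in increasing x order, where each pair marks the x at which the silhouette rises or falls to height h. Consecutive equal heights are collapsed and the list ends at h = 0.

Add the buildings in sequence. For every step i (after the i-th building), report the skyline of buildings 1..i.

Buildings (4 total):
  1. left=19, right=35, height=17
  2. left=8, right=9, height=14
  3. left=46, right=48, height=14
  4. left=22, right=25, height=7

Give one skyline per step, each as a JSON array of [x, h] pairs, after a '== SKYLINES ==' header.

== SKYLINES ==
[[19,17],[35,0]]
[[8,14],[9,0],[19,17],[35,0]]
[[8,14],[9,0],[19,17],[35,0],[46,14],[48,0]]
[[8,14],[9,0],[19,17],[35,0],[46,14],[48,0]]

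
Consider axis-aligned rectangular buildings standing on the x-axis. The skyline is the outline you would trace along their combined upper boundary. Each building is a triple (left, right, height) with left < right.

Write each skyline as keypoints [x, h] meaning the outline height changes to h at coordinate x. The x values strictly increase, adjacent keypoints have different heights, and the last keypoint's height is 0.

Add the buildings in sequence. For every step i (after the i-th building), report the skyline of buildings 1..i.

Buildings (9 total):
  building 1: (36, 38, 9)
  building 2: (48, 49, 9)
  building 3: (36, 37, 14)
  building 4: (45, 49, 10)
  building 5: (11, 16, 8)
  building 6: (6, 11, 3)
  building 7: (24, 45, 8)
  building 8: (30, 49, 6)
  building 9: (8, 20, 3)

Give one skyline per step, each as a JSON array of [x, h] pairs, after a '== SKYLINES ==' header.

== SKYLINES ==
[[36,9],[38,0]]
[[36,9],[38,0],[48,9],[49,0]]
[[36,14],[37,9],[38,0],[48,9],[49,0]]
[[36,14],[37,9],[38,0],[45,10],[49,0]]
[[11,8],[16,0],[36,14],[37,9],[38,0],[45,10],[49,0]]
[[6,3],[11,8],[16,0],[36,14],[37,9],[38,0],[45,10],[49,0]]
[[6,3],[11,8],[16,0],[24,8],[36,14],[37,9],[38,8],[45,10],[49,0]]
[[6,3],[11,8],[16,0],[24,8],[36,14],[37,9],[38,8],[45,10],[49,0]]
[[6,3],[11,8],[16,3],[20,0],[24,8],[36,14],[37,9],[38,8],[45,10],[49,0]]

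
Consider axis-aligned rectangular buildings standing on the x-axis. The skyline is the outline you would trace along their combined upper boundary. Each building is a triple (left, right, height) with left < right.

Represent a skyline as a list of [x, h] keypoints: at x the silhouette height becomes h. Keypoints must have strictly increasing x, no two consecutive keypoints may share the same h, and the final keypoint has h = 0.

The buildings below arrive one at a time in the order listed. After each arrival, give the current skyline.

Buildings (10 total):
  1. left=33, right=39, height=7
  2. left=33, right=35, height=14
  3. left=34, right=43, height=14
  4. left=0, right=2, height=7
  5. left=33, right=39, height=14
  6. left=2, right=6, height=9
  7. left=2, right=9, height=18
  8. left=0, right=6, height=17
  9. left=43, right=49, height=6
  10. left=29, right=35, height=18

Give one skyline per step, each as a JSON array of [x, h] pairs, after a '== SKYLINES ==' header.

== SKYLINES ==
[[33,7],[39,0]]
[[33,14],[35,7],[39,0]]
[[33,14],[43,0]]
[[0,7],[2,0],[33,14],[43,0]]
[[0,7],[2,0],[33,14],[43,0]]
[[0,7],[2,9],[6,0],[33,14],[43,0]]
[[0,7],[2,18],[9,0],[33,14],[43,0]]
[[0,17],[2,18],[9,0],[33,14],[43,0]]
[[0,17],[2,18],[9,0],[33,14],[43,6],[49,0]]
[[0,17],[2,18],[9,0],[29,18],[35,14],[43,6],[49,0]]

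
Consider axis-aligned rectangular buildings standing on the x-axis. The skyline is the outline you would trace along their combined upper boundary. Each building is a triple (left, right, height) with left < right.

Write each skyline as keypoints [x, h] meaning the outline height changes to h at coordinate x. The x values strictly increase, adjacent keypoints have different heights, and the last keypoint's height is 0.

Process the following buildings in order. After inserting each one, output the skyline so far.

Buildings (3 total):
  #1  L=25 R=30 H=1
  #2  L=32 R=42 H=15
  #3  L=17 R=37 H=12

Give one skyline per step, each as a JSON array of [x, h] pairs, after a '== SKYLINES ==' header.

== SKYLINES ==
[[25,1],[30,0]]
[[25,1],[30,0],[32,15],[42,0]]
[[17,12],[32,15],[42,0]]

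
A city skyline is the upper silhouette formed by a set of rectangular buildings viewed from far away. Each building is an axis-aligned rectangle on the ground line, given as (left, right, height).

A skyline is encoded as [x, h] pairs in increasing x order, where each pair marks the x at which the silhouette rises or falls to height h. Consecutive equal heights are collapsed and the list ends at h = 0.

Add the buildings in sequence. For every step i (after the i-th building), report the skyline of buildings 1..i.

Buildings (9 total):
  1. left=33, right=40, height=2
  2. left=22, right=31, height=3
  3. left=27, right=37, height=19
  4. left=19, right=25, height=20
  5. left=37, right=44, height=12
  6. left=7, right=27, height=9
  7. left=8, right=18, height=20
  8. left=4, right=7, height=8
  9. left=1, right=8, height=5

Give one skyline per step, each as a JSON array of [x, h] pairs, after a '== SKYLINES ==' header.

== SKYLINES ==
[[33,2],[40,0]]
[[22,3],[31,0],[33,2],[40,0]]
[[22,3],[27,19],[37,2],[40,0]]
[[19,20],[25,3],[27,19],[37,2],[40,0]]
[[19,20],[25,3],[27,19],[37,12],[44,0]]
[[7,9],[19,20],[25,9],[27,19],[37,12],[44,0]]
[[7,9],[8,20],[18,9],[19,20],[25,9],[27,19],[37,12],[44,0]]
[[4,8],[7,9],[8,20],[18,9],[19,20],[25,9],[27,19],[37,12],[44,0]]
[[1,5],[4,8],[7,9],[8,20],[18,9],[19,20],[25,9],[27,19],[37,12],[44,0]]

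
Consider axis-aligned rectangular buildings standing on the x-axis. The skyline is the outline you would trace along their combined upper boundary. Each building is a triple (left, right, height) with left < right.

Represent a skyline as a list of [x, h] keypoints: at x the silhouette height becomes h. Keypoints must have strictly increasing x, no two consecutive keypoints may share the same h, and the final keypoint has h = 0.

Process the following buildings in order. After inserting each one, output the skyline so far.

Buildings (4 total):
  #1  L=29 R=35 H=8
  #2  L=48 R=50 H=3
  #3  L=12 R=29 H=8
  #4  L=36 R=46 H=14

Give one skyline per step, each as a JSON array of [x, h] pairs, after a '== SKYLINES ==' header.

== SKYLINES ==
[[29,8],[35,0]]
[[29,8],[35,0],[48,3],[50,0]]
[[12,8],[35,0],[48,3],[50,0]]
[[12,8],[35,0],[36,14],[46,0],[48,3],[50,0]]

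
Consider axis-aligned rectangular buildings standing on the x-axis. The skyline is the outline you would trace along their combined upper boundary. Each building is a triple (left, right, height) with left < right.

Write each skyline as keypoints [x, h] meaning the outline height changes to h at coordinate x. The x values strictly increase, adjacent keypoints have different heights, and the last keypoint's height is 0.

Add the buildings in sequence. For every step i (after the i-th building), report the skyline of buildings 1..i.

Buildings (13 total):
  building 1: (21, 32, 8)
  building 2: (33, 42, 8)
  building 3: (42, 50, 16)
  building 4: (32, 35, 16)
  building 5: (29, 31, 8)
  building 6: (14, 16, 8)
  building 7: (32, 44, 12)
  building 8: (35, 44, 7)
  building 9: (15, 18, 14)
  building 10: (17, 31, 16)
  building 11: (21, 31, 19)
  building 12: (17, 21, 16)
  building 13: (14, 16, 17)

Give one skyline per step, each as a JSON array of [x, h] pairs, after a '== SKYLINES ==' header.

== SKYLINES ==
[[21,8],[32,0]]
[[21,8],[32,0],[33,8],[42,0]]
[[21,8],[32,0],[33,8],[42,16],[50,0]]
[[21,8],[32,16],[35,8],[42,16],[50,0]]
[[21,8],[32,16],[35,8],[42,16],[50,0]]
[[14,8],[16,0],[21,8],[32,16],[35,8],[42,16],[50,0]]
[[14,8],[16,0],[21,8],[32,16],[35,12],[42,16],[50,0]]
[[14,8],[16,0],[21,8],[32,16],[35,12],[42,16],[50,0]]
[[14,8],[15,14],[18,0],[21,8],[32,16],[35,12],[42,16],[50,0]]
[[14,8],[15,14],[17,16],[31,8],[32,16],[35,12],[42,16],[50,0]]
[[14,8],[15,14],[17,16],[21,19],[31,8],[32,16],[35,12],[42,16],[50,0]]
[[14,8],[15,14],[17,16],[21,19],[31,8],[32,16],[35,12],[42,16],[50,0]]
[[14,17],[16,14],[17,16],[21,19],[31,8],[32,16],[35,12],[42,16],[50,0]]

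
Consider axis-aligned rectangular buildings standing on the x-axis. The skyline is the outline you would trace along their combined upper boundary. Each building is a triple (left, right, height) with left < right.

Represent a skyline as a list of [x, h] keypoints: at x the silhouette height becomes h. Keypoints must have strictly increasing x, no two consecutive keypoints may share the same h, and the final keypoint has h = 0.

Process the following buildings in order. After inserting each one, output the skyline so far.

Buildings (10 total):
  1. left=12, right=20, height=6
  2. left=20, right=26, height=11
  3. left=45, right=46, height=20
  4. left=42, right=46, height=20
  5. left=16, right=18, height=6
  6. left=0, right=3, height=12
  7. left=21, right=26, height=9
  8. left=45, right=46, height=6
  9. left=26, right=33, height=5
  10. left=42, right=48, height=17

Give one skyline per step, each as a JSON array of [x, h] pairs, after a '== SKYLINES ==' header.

== SKYLINES ==
[[12,6],[20,0]]
[[12,6],[20,11],[26,0]]
[[12,6],[20,11],[26,0],[45,20],[46,0]]
[[12,6],[20,11],[26,0],[42,20],[46,0]]
[[12,6],[20,11],[26,0],[42,20],[46,0]]
[[0,12],[3,0],[12,6],[20,11],[26,0],[42,20],[46,0]]
[[0,12],[3,0],[12,6],[20,11],[26,0],[42,20],[46,0]]
[[0,12],[3,0],[12,6],[20,11],[26,0],[42,20],[46,0]]
[[0,12],[3,0],[12,6],[20,11],[26,5],[33,0],[42,20],[46,0]]
[[0,12],[3,0],[12,6],[20,11],[26,5],[33,0],[42,20],[46,17],[48,0]]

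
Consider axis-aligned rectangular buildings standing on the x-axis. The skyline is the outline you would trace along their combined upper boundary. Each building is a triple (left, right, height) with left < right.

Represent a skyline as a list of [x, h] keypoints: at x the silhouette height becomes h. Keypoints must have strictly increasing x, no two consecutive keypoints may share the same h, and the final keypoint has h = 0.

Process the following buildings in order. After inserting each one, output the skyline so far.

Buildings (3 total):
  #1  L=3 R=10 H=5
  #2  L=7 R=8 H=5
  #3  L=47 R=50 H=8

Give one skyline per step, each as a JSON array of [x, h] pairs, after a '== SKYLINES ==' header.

== SKYLINES ==
[[3,5],[10,0]]
[[3,5],[10,0]]
[[3,5],[10,0],[47,8],[50,0]]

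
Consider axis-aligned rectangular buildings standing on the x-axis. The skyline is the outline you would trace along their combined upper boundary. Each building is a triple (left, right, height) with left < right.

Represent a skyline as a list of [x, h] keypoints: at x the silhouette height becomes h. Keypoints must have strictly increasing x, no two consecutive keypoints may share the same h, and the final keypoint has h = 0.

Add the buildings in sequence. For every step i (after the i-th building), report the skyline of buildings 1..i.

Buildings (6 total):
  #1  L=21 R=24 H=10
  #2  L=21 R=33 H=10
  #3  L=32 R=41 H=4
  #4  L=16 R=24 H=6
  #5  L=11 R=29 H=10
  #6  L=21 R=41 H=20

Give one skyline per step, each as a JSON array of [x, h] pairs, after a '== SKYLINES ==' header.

== SKYLINES ==
[[21,10],[24,0]]
[[21,10],[33,0]]
[[21,10],[33,4],[41,0]]
[[16,6],[21,10],[33,4],[41,0]]
[[11,10],[33,4],[41,0]]
[[11,10],[21,20],[41,0]]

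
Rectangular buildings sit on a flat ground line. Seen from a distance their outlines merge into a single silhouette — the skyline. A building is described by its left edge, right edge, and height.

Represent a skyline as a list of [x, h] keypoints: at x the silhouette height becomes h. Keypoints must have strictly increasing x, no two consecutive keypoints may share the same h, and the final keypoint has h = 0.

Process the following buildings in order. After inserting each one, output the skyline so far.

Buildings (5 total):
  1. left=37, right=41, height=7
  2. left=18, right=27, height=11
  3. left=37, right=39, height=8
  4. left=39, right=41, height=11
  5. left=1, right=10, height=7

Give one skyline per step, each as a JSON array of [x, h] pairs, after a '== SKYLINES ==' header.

== SKYLINES ==
[[37,7],[41,0]]
[[18,11],[27,0],[37,7],[41,0]]
[[18,11],[27,0],[37,8],[39,7],[41,0]]
[[18,11],[27,0],[37,8],[39,11],[41,0]]
[[1,7],[10,0],[18,11],[27,0],[37,8],[39,11],[41,0]]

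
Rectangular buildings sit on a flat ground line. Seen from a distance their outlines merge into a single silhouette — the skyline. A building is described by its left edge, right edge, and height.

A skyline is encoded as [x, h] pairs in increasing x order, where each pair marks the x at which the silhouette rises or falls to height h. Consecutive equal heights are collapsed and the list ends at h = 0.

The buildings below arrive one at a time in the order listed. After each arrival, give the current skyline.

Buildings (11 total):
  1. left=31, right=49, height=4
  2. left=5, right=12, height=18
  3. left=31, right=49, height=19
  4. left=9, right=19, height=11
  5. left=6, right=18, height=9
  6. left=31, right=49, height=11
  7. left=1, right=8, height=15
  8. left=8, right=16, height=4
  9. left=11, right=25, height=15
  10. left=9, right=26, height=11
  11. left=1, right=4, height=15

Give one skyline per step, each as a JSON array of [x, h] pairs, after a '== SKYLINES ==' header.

== SKYLINES ==
[[31,4],[49,0]]
[[5,18],[12,0],[31,4],[49,0]]
[[5,18],[12,0],[31,19],[49,0]]
[[5,18],[12,11],[19,0],[31,19],[49,0]]
[[5,18],[12,11],[19,0],[31,19],[49,0]]
[[5,18],[12,11],[19,0],[31,19],[49,0]]
[[1,15],[5,18],[12,11],[19,0],[31,19],[49,0]]
[[1,15],[5,18],[12,11],[19,0],[31,19],[49,0]]
[[1,15],[5,18],[12,15],[25,0],[31,19],[49,0]]
[[1,15],[5,18],[12,15],[25,11],[26,0],[31,19],[49,0]]
[[1,15],[5,18],[12,15],[25,11],[26,0],[31,19],[49,0]]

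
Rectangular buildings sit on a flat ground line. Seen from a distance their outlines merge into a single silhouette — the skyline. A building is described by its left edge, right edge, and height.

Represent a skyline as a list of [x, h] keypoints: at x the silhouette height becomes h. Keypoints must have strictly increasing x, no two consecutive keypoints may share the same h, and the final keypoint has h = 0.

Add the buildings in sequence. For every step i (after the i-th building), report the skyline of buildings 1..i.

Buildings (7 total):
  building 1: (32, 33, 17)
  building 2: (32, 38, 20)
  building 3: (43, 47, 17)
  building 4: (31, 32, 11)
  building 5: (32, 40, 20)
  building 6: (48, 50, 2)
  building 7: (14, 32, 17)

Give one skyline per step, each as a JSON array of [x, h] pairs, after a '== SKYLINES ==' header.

== SKYLINES ==
[[32,17],[33,0]]
[[32,20],[38,0]]
[[32,20],[38,0],[43,17],[47,0]]
[[31,11],[32,20],[38,0],[43,17],[47,0]]
[[31,11],[32,20],[40,0],[43,17],[47,0]]
[[31,11],[32,20],[40,0],[43,17],[47,0],[48,2],[50,0]]
[[14,17],[32,20],[40,0],[43,17],[47,0],[48,2],[50,0]]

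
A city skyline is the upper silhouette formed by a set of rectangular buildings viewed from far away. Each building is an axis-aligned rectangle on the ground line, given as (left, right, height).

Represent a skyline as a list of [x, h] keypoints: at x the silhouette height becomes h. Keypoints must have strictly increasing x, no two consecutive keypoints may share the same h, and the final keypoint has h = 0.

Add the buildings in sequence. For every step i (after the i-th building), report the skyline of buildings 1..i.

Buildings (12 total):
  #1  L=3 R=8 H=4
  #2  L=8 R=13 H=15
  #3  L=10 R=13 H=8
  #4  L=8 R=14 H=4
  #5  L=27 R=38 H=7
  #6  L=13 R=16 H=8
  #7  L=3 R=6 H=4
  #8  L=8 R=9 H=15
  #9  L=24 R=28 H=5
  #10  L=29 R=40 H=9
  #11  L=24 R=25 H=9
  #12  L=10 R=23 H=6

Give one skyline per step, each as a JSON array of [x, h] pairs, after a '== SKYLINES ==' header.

== SKYLINES ==
[[3,4],[8,0]]
[[3,4],[8,15],[13,0]]
[[3,4],[8,15],[13,0]]
[[3,4],[8,15],[13,4],[14,0]]
[[3,4],[8,15],[13,4],[14,0],[27,7],[38,0]]
[[3,4],[8,15],[13,8],[16,0],[27,7],[38,0]]
[[3,4],[8,15],[13,8],[16,0],[27,7],[38,0]]
[[3,4],[8,15],[13,8],[16,0],[27,7],[38,0]]
[[3,4],[8,15],[13,8],[16,0],[24,5],[27,7],[38,0]]
[[3,4],[8,15],[13,8],[16,0],[24,5],[27,7],[29,9],[40,0]]
[[3,4],[8,15],[13,8],[16,0],[24,9],[25,5],[27,7],[29,9],[40,0]]
[[3,4],[8,15],[13,8],[16,6],[23,0],[24,9],[25,5],[27,7],[29,9],[40,0]]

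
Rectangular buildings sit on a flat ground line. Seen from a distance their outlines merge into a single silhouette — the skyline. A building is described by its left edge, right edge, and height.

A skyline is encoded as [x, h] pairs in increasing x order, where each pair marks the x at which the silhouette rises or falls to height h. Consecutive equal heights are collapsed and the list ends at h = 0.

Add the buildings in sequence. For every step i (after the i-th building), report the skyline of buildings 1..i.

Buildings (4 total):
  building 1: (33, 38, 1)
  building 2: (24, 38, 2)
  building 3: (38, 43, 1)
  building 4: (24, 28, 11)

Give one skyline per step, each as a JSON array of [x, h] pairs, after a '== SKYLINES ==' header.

== SKYLINES ==
[[33,1],[38,0]]
[[24,2],[38,0]]
[[24,2],[38,1],[43,0]]
[[24,11],[28,2],[38,1],[43,0]]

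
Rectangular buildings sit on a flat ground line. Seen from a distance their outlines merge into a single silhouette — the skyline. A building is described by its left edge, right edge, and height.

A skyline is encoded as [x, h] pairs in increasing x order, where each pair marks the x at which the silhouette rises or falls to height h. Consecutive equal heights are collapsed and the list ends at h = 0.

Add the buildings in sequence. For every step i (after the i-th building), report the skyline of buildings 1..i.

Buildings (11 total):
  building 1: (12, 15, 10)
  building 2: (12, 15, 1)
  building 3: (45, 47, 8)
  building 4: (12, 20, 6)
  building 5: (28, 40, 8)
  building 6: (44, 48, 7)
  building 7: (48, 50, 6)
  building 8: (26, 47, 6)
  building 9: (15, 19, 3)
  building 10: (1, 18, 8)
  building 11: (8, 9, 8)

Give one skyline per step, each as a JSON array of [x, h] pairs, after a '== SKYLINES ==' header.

== SKYLINES ==
[[12,10],[15,0]]
[[12,10],[15,0]]
[[12,10],[15,0],[45,8],[47,0]]
[[12,10],[15,6],[20,0],[45,8],[47,0]]
[[12,10],[15,6],[20,0],[28,8],[40,0],[45,8],[47,0]]
[[12,10],[15,6],[20,0],[28,8],[40,0],[44,7],[45,8],[47,7],[48,0]]
[[12,10],[15,6],[20,0],[28,8],[40,0],[44,7],[45,8],[47,7],[48,6],[50,0]]
[[12,10],[15,6],[20,0],[26,6],[28,8],[40,6],[44,7],[45,8],[47,7],[48,6],[50,0]]
[[12,10],[15,6],[20,0],[26,6],[28,8],[40,6],[44,7],[45,8],[47,7],[48,6],[50,0]]
[[1,8],[12,10],[15,8],[18,6],[20,0],[26,6],[28,8],[40,6],[44,7],[45,8],[47,7],[48,6],[50,0]]
[[1,8],[12,10],[15,8],[18,6],[20,0],[26,6],[28,8],[40,6],[44,7],[45,8],[47,7],[48,6],[50,0]]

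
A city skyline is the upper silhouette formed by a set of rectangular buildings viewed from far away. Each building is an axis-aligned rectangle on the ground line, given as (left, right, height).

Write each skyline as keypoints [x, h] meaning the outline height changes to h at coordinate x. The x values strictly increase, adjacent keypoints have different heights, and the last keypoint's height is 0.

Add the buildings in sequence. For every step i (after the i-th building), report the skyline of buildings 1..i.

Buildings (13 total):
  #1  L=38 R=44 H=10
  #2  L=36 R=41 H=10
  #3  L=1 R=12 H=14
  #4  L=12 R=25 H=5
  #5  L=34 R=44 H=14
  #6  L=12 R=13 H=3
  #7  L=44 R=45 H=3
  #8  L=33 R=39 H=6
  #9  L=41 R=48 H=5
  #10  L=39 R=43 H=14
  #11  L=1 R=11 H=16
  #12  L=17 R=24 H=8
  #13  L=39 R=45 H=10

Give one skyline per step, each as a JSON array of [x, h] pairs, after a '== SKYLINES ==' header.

== SKYLINES ==
[[38,10],[44,0]]
[[36,10],[44,0]]
[[1,14],[12,0],[36,10],[44,0]]
[[1,14],[12,5],[25,0],[36,10],[44,0]]
[[1,14],[12,5],[25,0],[34,14],[44,0]]
[[1,14],[12,5],[25,0],[34,14],[44,0]]
[[1,14],[12,5],[25,0],[34,14],[44,3],[45,0]]
[[1,14],[12,5],[25,0],[33,6],[34,14],[44,3],[45,0]]
[[1,14],[12,5],[25,0],[33,6],[34,14],[44,5],[48,0]]
[[1,14],[12,5],[25,0],[33,6],[34,14],[44,5],[48,0]]
[[1,16],[11,14],[12,5],[25,0],[33,6],[34,14],[44,5],[48,0]]
[[1,16],[11,14],[12,5],[17,8],[24,5],[25,0],[33,6],[34,14],[44,5],[48,0]]
[[1,16],[11,14],[12,5],[17,8],[24,5],[25,0],[33,6],[34,14],[44,10],[45,5],[48,0]]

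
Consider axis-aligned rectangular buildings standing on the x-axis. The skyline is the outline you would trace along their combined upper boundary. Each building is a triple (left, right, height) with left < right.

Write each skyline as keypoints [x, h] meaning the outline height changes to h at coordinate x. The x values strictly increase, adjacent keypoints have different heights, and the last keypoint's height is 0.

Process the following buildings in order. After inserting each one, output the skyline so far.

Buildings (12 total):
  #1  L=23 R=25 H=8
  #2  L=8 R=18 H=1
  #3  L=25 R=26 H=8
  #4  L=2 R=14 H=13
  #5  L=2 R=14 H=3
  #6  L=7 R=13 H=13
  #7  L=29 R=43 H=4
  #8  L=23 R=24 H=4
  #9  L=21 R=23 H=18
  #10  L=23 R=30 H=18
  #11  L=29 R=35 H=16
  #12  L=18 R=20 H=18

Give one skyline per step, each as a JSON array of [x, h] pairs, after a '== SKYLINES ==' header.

== SKYLINES ==
[[23,8],[25,0]]
[[8,1],[18,0],[23,8],[25,0]]
[[8,1],[18,0],[23,8],[26,0]]
[[2,13],[14,1],[18,0],[23,8],[26,0]]
[[2,13],[14,1],[18,0],[23,8],[26,0]]
[[2,13],[14,1],[18,0],[23,8],[26,0]]
[[2,13],[14,1],[18,0],[23,8],[26,0],[29,4],[43,0]]
[[2,13],[14,1],[18,0],[23,8],[26,0],[29,4],[43,0]]
[[2,13],[14,1],[18,0],[21,18],[23,8],[26,0],[29,4],[43,0]]
[[2,13],[14,1],[18,0],[21,18],[30,4],[43,0]]
[[2,13],[14,1],[18,0],[21,18],[30,16],[35,4],[43,0]]
[[2,13],[14,1],[18,18],[20,0],[21,18],[30,16],[35,4],[43,0]]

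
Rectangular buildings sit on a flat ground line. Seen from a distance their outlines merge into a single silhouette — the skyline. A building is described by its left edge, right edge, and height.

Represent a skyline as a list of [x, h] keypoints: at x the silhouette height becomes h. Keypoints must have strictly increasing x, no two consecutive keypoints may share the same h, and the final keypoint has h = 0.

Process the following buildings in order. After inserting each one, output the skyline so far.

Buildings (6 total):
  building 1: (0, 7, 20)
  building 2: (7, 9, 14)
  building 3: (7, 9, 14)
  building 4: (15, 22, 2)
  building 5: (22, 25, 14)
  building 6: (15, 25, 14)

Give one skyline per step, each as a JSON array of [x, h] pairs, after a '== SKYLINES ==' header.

== SKYLINES ==
[[0,20],[7,0]]
[[0,20],[7,14],[9,0]]
[[0,20],[7,14],[9,0]]
[[0,20],[7,14],[9,0],[15,2],[22,0]]
[[0,20],[7,14],[9,0],[15,2],[22,14],[25,0]]
[[0,20],[7,14],[9,0],[15,14],[25,0]]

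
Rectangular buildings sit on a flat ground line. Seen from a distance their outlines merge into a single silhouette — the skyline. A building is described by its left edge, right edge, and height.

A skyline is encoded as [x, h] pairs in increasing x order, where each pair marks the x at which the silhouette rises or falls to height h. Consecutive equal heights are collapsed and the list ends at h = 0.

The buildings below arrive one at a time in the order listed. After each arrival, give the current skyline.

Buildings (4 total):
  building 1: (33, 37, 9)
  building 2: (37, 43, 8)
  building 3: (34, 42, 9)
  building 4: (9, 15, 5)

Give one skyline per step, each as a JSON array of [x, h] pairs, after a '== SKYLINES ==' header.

== SKYLINES ==
[[33,9],[37,0]]
[[33,9],[37,8],[43,0]]
[[33,9],[42,8],[43,0]]
[[9,5],[15,0],[33,9],[42,8],[43,0]]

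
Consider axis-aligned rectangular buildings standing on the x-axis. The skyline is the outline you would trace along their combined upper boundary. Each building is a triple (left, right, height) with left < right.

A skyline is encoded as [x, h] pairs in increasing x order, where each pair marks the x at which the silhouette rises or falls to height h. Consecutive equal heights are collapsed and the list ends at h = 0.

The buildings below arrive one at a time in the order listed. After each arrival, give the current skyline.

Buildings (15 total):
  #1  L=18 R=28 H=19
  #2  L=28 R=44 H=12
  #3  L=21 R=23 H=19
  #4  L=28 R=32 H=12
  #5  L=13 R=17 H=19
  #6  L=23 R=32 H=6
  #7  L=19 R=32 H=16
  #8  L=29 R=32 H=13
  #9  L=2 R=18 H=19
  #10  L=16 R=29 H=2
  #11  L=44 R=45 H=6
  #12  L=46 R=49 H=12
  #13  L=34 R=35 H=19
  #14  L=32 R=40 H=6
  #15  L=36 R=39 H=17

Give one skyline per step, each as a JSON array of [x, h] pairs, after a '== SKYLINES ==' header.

== SKYLINES ==
[[18,19],[28,0]]
[[18,19],[28,12],[44,0]]
[[18,19],[28,12],[44,0]]
[[18,19],[28,12],[44,0]]
[[13,19],[17,0],[18,19],[28,12],[44,0]]
[[13,19],[17,0],[18,19],[28,12],[44,0]]
[[13,19],[17,0],[18,19],[28,16],[32,12],[44,0]]
[[13,19],[17,0],[18,19],[28,16],[32,12],[44,0]]
[[2,19],[28,16],[32,12],[44,0]]
[[2,19],[28,16],[32,12],[44,0]]
[[2,19],[28,16],[32,12],[44,6],[45,0]]
[[2,19],[28,16],[32,12],[44,6],[45,0],[46,12],[49,0]]
[[2,19],[28,16],[32,12],[34,19],[35,12],[44,6],[45,0],[46,12],[49,0]]
[[2,19],[28,16],[32,12],[34,19],[35,12],[44,6],[45,0],[46,12],[49,0]]
[[2,19],[28,16],[32,12],[34,19],[35,12],[36,17],[39,12],[44,6],[45,0],[46,12],[49,0]]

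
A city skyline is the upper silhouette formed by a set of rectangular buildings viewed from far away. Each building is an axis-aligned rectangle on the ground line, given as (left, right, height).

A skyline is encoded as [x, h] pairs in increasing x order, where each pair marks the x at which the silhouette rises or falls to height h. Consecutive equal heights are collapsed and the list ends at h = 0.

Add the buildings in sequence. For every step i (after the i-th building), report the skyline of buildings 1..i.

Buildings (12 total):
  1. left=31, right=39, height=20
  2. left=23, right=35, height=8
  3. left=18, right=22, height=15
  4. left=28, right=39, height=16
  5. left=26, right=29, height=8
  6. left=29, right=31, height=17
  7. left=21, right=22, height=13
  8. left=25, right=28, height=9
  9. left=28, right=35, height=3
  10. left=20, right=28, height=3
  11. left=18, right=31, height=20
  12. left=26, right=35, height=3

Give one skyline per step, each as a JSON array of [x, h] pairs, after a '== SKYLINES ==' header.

== SKYLINES ==
[[31,20],[39,0]]
[[23,8],[31,20],[39,0]]
[[18,15],[22,0],[23,8],[31,20],[39,0]]
[[18,15],[22,0],[23,8],[28,16],[31,20],[39,0]]
[[18,15],[22,0],[23,8],[28,16],[31,20],[39,0]]
[[18,15],[22,0],[23,8],[28,16],[29,17],[31,20],[39,0]]
[[18,15],[22,0],[23,8],[28,16],[29,17],[31,20],[39,0]]
[[18,15],[22,0],[23,8],[25,9],[28,16],[29,17],[31,20],[39,0]]
[[18,15],[22,0],[23,8],[25,9],[28,16],[29,17],[31,20],[39,0]]
[[18,15],[22,3],[23,8],[25,9],[28,16],[29,17],[31,20],[39,0]]
[[18,20],[39,0]]
[[18,20],[39,0]]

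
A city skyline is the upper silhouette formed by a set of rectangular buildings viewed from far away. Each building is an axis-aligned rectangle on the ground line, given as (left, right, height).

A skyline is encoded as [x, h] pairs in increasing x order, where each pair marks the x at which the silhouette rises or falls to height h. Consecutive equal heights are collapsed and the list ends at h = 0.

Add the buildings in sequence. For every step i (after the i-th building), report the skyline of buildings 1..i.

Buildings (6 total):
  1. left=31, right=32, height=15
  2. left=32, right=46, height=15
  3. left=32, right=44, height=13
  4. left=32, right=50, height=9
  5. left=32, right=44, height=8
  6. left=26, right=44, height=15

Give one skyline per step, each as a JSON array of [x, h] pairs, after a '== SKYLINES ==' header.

== SKYLINES ==
[[31,15],[32,0]]
[[31,15],[46,0]]
[[31,15],[46,0]]
[[31,15],[46,9],[50,0]]
[[31,15],[46,9],[50,0]]
[[26,15],[46,9],[50,0]]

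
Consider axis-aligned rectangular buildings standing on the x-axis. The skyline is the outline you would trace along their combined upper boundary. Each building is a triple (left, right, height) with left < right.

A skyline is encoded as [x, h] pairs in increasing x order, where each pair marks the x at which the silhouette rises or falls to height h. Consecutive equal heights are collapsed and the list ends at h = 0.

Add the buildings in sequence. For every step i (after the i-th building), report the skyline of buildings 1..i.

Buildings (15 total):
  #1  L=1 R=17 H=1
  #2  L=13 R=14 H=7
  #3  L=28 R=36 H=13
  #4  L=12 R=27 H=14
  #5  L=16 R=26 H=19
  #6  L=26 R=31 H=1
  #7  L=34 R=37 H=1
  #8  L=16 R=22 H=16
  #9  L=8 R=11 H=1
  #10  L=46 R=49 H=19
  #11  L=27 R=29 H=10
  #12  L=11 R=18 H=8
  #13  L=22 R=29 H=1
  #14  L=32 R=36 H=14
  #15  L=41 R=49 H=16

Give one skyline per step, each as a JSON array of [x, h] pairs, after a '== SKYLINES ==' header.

== SKYLINES ==
[[1,1],[17,0]]
[[1,1],[13,7],[14,1],[17,0]]
[[1,1],[13,7],[14,1],[17,0],[28,13],[36,0]]
[[1,1],[12,14],[27,0],[28,13],[36,0]]
[[1,1],[12,14],[16,19],[26,14],[27,0],[28,13],[36,0]]
[[1,1],[12,14],[16,19],[26,14],[27,1],[28,13],[36,0]]
[[1,1],[12,14],[16,19],[26,14],[27,1],[28,13],[36,1],[37,0]]
[[1,1],[12,14],[16,19],[26,14],[27,1],[28,13],[36,1],[37,0]]
[[1,1],[12,14],[16,19],[26,14],[27,1],[28,13],[36,1],[37,0]]
[[1,1],[12,14],[16,19],[26,14],[27,1],[28,13],[36,1],[37,0],[46,19],[49,0]]
[[1,1],[12,14],[16,19],[26,14],[27,10],[28,13],[36,1],[37,0],[46,19],[49,0]]
[[1,1],[11,8],[12,14],[16,19],[26,14],[27,10],[28,13],[36,1],[37,0],[46,19],[49,0]]
[[1,1],[11,8],[12,14],[16,19],[26,14],[27,10],[28,13],[36,1],[37,0],[46,19],[49,0]]
[[1,1],[11,8],[12,14],[16,19],[26,14],[27,10],[28,13],[32,14],[36,1],[37,0],[46,19],[49,0]]
[[1,1],[11,8],[12,14],[16,19],[26,14],[27,10],[28,13],[32,14],[36,1],[37,0],[41,16],[46,19],[49,0]]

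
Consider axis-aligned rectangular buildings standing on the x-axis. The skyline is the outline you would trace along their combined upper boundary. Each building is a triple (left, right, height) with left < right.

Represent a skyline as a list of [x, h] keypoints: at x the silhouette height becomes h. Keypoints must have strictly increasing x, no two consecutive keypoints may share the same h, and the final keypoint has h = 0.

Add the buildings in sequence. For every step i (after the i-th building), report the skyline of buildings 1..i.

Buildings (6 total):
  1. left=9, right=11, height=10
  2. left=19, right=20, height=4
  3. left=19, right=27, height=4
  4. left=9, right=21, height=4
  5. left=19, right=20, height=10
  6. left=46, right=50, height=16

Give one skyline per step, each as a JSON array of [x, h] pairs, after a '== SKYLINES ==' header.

== SKYLINES ==
[[9,10],[11,0]]
[[9,10],[11,0],[19,4],[20,0]]
[[9,10],[11,0],[19,4],[27,0]]
[[9,10],[11,4],[27,0]]
[[9,10],[11,4],[19,10],[20,4],[27,0]]
[[9,10],[11,4],[19,10],[20,4],[27,0],[46,16],[50,0]]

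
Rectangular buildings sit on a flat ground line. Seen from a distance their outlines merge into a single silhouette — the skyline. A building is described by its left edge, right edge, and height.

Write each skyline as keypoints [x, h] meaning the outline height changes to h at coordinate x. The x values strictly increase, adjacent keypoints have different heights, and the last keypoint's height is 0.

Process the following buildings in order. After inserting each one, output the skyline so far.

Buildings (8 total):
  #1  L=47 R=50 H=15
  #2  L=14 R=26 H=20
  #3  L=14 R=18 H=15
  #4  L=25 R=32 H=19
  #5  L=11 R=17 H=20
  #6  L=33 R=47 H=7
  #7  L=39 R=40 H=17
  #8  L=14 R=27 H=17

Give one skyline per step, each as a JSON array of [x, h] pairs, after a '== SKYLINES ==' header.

== SKYLINES ==
[[47,15],[50,0]]
[[14,20],[26,0],[47,15],[50,0]]
[[14,20],[26,0],[47,15],[50,0]]
[[14,20],[26,19],[32,0],[47,15],[50,0]]
[[11,20],[26,19],[32,0],[47,15],[50,0]]
[[11,20],[26,19],[32,0],[33,7],[47,15],[50,0]]
[[11,20],[26,19],[32,0],[33,7],[39,17],[40,7],[47,15],[50,0]]
[[11,20],[26,19],[32,0],[33,7],[39,17],[40,7],[47,15],[50,0]]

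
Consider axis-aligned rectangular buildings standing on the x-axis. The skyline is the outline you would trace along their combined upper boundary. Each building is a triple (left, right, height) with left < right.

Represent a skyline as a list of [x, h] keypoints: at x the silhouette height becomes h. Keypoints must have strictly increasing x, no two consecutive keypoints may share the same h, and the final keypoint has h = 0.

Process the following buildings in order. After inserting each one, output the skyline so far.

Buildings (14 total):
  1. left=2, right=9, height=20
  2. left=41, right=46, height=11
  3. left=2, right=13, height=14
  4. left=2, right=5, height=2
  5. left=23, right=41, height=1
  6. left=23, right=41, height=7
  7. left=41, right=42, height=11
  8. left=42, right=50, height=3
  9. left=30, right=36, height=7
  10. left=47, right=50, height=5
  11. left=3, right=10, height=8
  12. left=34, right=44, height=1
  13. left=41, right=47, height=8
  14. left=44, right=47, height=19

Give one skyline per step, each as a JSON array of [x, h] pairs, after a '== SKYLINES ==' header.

== SKYLINES ==
[[2,20],[9,0]]
[[2,20],[9,0],[41,11],[46,0]]
[[2,20],[9,14],[13,0],[41,11],[46,0]]
[[2,20],[9,14],[13,0],[41,11],[46,0]]
[[2,20],[9,14],[13,0],[23,1],[41,11],[46,0]]
[[2,20],[9,14],[13,0],[23,7],[41,11],[46,0]]
[[2,20],[9,14],[13,0],[23,7],[41,11],[46,0]]
[[2,20],[9,14],[13,0],[23,7],[41,11],[46,3],[50,0]]
[[2,20],[9,14],[13,0],[23,7],[41,11],[46,3],[50,0]]
[[2,20],[9,14],[13,0],[23,7],[41,11],[46,3],[47,5],[50,0]]
[[2,20],[9,14],[13,0],[23,7],[41,11],[46,3],[47,5],[50,0]]
[[2,20],[9,14],[13,0],[23,7],[41,11],[46,3],[47,5],[50,0]]
[[2,20],[9,14],[13,0],[23,7],[41,11],[46,8],[47,5],[50,0]]
[[2,20],[9,14],[13,0],[23,7],[41,11],[44,19],[47,5],[50,0]]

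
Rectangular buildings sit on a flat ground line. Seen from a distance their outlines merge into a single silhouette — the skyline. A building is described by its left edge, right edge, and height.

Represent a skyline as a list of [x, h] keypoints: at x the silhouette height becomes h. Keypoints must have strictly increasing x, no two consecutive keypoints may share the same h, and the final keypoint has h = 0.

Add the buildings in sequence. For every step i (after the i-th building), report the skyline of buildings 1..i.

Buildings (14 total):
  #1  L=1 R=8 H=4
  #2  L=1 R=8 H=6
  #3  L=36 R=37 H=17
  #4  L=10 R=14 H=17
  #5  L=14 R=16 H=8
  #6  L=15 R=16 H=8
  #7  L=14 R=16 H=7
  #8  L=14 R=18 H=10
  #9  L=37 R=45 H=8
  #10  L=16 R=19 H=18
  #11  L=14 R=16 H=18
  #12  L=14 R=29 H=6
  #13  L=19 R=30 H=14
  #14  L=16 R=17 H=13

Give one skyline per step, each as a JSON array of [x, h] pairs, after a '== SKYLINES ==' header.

== SKYLINES ==
[[1,4],[8,0]]
[[1,6],[8,0]]
[[1,6],[8,0],[36,17],[37,0]]
[[1,6],[8,0],[10,17],[14,0],[36,17],[37,0]]
[[1,6],[8,0],[10,17],[14,8],[16,0],[36,17],[37,0]]
[[1,6],[8,0],[10,17],[14,8],[16,0],[36,17],[37,0]]
[[1,6],[8,0],[10,17],[14,8],[16,0],[36,17],[37,0]]
[[1,6],[8,0],[10,17],[14,10],[18,0],[36,17],[37,0]]
[[1,6],[8,0],[10,17],[14,10],[18,0],[36,17],[37,8],[45,0]]
[[1,6],[8,0],[10,17],[14,10],[16,18],[19,0],[36,17],[37,8],[45,0]]
[[1,6],[8,0],[10,17],[14,18],[19,0],[36,17],[37,8],[45,0]]
[[1,6],[8,0],[10,17],[14,18],[19,6],[29,0],[36,17],[37,8],[45,0]]
[[1,6],[8,0],[10,17],[14,18],[19,14],[30,0],[36,17],[37,8],[45,0]]
[[1,6],[8,0],[10,17],[14,18],[19,14],[30,0],[36,17],[37,8],[45,0]]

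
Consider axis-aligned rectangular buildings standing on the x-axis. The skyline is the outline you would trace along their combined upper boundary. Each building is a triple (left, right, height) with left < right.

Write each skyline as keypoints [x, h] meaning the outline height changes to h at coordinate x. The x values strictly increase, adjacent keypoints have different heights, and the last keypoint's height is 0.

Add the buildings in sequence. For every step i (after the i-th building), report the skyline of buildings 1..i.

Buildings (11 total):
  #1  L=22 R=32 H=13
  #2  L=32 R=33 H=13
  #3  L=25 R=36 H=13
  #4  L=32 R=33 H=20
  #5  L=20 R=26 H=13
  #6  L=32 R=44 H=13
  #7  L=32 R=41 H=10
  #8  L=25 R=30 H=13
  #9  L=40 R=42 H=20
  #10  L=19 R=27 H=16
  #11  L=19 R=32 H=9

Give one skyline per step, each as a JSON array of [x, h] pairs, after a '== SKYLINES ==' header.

== SKYLINES ==
[[22,13],[32,0]]
[[22,13],[33,0]]
[[22,13],[36,0]]
[[22,13],[32,20],[33,13],[36,0]]
[[20,13],[32,20],[33,13],[36,0]]
[[20,13],[32,20],[33,13],[44,0]]
[[20,13],[32,20],[33,13],[44,0]]
[[20,13],[32,20],[33,13],[44,0]]
[[20,13],[32,20],[33,13],[40,20],[42,13],[44,0]]
[[19,16],[27,13],[32,20],[33,13],[40,20],[42,13],[44,0]]
[[19,16],[27,13],[32,20],[33,13],[40,20],[42,13],[44,0]]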